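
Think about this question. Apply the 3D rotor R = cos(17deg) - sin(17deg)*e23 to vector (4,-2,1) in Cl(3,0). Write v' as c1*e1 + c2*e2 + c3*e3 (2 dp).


Rotor R = cos(17deg) - sin(17deg)*e23
Rotation angle theta = 2 * 17 = 34 degrees in the e23 plane (e2 -> e3).
The component perpendicular to the plane (e1) is invariant: v'_1 = v1 = 4.00
cos(34deg) = 0.8290, sin(34deg) = 0.5592
v'_2 = v2*cos(theta) - v3*sin(theta) = -2*0.8290 - 1*0.5592 = -2.22
v'_3 = v2*sin(theta) + v3*cos(theta) = -2*0.5592 + 1*0.8290 = -0.29
v' = 4.00*e1 - 2.22*e2 - 0.29*e3


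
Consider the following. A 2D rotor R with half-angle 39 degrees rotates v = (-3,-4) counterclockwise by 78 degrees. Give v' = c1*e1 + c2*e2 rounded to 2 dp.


Rotor R = cos(39deg) - sin(39deg)*e12
Rotation angle theta = 2 * 39 = 78 degrees
v' = R*v*~R rotates v by theta.
cos(78deg) = 0.2079, sin(78deg) = 0.9781
v'_1 = -3*cos(78deg) - (-4)*sin(78deg)
= -3*0.2079 - (-4)*0.9781
= 3.29
v'_2 = -3*sin(78deg) + (-4)*cos(78deg)
= -3*0.9781 + (-4)*0.2079
= -3.77
v' = 3.29*e1 - 3.77*e2


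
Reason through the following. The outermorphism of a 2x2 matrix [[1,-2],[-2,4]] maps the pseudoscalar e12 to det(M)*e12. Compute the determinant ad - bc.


The outermorphism of a linear map f sends e1^e2 to f(e1)^f(e2).
f(e1) = 1*e1 - 2*e2
f(e2) = -2*e1 + 4*e2
f(e1) ^ f(e2) = (1*e1 - 2*e2) ^ (-2*e1 + 4*e2)
= 1*4*e12 + (-2)*(-2)*e21
= (4 - 4)*e12
= 0*e12
Coefficient = 0


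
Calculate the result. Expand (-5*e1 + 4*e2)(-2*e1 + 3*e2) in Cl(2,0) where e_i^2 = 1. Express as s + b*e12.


Expand: (-5*e1 + 4*e2)(-2*e1 + 3*e2)
= (-5)*(-2)*e1e1 + (-5)*3*e1e2 + 4*(-2)*e2e1 + 4*3*e2e2
Using e1^2 = e2^2 = 1, e2e1 = -e1e2:
Scalar part s = (-5)*(-2) + 4*3 = 10 + 12 = 22
Bivector part b = (-5)*3 - 4*(-2) = -15 - (-8) = -7
uv = 22 - 7*e12


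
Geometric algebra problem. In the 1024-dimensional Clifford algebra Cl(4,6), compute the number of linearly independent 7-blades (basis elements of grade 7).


Number of grade-k basis blades in Cl(p,q) with n = p + q is C(n, k).
n = 4 + 6 = 10
C(10, 7) = 10! / (7! * 3!)
= 3628800 / (5040 * 6)
= 120


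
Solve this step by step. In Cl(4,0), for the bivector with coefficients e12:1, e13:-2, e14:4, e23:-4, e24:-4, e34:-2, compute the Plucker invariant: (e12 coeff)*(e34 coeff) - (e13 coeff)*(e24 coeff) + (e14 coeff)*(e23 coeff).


Plucker relation: af - be + cd
a*f = 1*(-2) = -2
b*e = (-2)*(-4) = 8
c*d = 4*(-4) = -16
af - be + cd = -2 - 8 + (-16)
= -26


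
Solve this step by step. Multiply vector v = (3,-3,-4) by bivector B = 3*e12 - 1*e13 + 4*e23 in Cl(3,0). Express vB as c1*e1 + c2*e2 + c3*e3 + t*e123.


vB has grade-1 (vector) and grade-3 (trivector) parts: vB = (v _| B) + (v ^ B).
Vector part <vB>_1:
  e1: -v2*b12 - v3*b13 = -(-3)*(3) - (-4)*(-1) = 5
  e2: v1*b12 - v3*b23 = (3)*(3) - (-4)*(4) = 25
  e3: v1*b13 + v2*b23 = (3)*(-1) + (-3)*(4) = -15
Trivector part <vB>_3:
  e123: v1*b23 - v2*b13 + v3*b12 = (3)*(4) - (-3)*(-1) + (-4)*(3) = -3
vB = 5*e1 + 25*e2 - 15*e3 - 3*e123


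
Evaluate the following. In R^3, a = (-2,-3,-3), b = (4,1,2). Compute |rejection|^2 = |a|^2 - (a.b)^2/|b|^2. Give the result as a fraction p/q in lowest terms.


|a|^2 = (-2)^2 + (-3)^2 + (-3)^2 = 22
|b|^2 = 4^2 + 1^2 + 2^2 = 21
a . b = (-2)*4 + (-3)*1 + (-3)*2 = -17
(a.b)^2 = (-17)^2 = 289
|rej|^2 = 22 - 289/21
= (462 - 289)/21
= 173/21
In lowest terms: 173/21


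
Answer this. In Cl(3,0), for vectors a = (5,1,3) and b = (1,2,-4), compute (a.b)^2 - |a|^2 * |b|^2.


a . b = 5*1 + 1*2 + 3*(-4)
= 5 + 2 + (-12) = -5
|a|^2 = 5^2 + 1^2 + 3^2 = 35
|b|^2 = 1^2 + 2^2 + (-4)^2 = 21
(a.b)^2 = (-5)^2 = 25
|a|^2 * |b|^2 = 35 * 21 = 735
Result = 25 - 735 = -710


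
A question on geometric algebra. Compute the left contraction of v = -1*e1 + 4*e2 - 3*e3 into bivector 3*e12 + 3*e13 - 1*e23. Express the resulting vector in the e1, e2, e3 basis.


Left contraction v _| B = <vB>_1 (grade-1 part of the geometric product vB).
Using e1_|e12 = e2, e2_|e12 = -e1, e1_|e13 = e3, e3_|e13 = -e1, e2_|e23 = e3, e3_|e23 = -e2:
e1 coeff: -v2*b12 - v3*b13 = -(4)*(3) - (-3)*(3) = -3
e2 coeff: v1*b12 - v3*b23 = (-1)*(3) - (-3)*(-1) = -6
e3 coeff: v1*b13 + v2*b23 = (-1)*(3) + (4)*(-1) = -7
v _| B = -3*e1 - 6*e2 - 7*e3


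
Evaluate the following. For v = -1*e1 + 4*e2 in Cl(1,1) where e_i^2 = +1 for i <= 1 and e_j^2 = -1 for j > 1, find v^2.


v^2 = sum of c_i^2 * e_i^2
Positive signature terms (e_i^2 = +1): (-1)^2 = 1
Negative signature terms (e_j^2 = -1): 4^2 = 16
v^2 = 1 - 16 = -15


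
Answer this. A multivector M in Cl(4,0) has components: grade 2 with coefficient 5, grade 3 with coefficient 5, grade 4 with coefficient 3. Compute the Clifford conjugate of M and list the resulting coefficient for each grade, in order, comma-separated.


Clifford conjugate sign for grade k: (-1)^(k(k+1)/2)
Grade 2: (-1)^(2*3/2) = (-1)^3 = -1, coeff 5 -> -5
Grade 3: (-1)^(3*4/2) = (-1)^6 = 1, coeff 5 -> 5
Grade 4: (-1)^(4*5/2) = (-1)^10 = 1, coeff 3 -> 3
Conjugated coefficients: -5, 5, 3


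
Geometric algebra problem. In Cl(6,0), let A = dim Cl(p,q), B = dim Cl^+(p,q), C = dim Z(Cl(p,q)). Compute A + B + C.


n = 6 + 0 = 6
Total dim = 2^6 = 64
Even subalgebra dim = 2^5 = 32
n is even, so center dim = 1
Sum = 64 + 32 + 1 = 97


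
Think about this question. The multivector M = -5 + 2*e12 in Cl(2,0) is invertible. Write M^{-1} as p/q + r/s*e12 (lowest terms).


M = -5 + 2*e12, where e12^2 = -1.
Since M commutes with its reverse ~M = a - b*e12, M * ~M = a^2 - b^2*e12^2 = a^2 + b^2.
So M^{-1} = ~M / (a^2 + b^2) = (a - b*e12)/(a^2 + b^2).
a^2 + b^2 = 25 + 4 = 29
Scalar part = -5/29 = -5/29
Bivector coeff = -2/29 = -2/29
M^{-1} = -5/29 - 2/29*e12


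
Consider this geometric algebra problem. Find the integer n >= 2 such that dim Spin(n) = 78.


dim Spin(n) = dim so(n) = n(n-1)/2.
Solve n(n-1)/2 = 78, i.e. n^2 - n - 156 = 0.
Discriminant = 1 + 8*78 = 625
n = (1 + sqrt(625))/2 = (1 + 25)/2 = 13


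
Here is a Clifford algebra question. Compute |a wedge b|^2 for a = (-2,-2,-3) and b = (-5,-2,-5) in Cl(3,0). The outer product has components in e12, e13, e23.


a wedge b = (a1*b2 - a2*b1)*e12 + (a1*b3 - a3*b1)*e13 + (a2*b3 - a3*b2)*e23
e12 coeff: (-2)*(-2) - (-2)*(-5) = 4 - 10 = -6
e13 coeff: (-2)*(-5) - (-3)*(-5) = 10 - 15 = -5
e23 coeff: (-2)*(-5) - (-3)*(-2) = 10 - 6 = 4
|a wedge b|^2 = (-6)^2 + (-5)^2 + 4^2
= 36 + 25 + 16
= 77


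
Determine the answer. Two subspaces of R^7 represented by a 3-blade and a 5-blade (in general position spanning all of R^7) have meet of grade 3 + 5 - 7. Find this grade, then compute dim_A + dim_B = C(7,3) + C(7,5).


Meet grade = grade(A) + grade(B) - n
= 3 + 5 - 7 = 1
C(7,3) = 35
C(7,5) = 21
dim_A + dim_B = 35 + 21 = 56


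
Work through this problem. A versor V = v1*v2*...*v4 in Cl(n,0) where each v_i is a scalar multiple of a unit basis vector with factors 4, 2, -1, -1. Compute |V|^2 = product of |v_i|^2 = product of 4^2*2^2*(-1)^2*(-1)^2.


Each vector v_i has |v_i|^2 = s_i^2
Squared scales: 4^2 = 16, 2^2 = 4, (-1)^2 = 1, (-1)^2 = 1
|V|^2 = 16 * 4 * 1 * 1
= 64


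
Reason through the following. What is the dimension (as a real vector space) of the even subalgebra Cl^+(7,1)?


Even subalgebra dimension = 2^(n-1)
n = 7 + 1 = 8
2^(8 - 1) = 2^7 = 128
Verification: sum of C(8,k) for even k = 1 + 28 + 70 + 28 + 1 = 128
Result = 128


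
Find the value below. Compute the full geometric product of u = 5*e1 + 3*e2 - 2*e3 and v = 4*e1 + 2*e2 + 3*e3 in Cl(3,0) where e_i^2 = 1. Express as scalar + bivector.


In Cl(3,0): e_i^2 = 1, e_ie_j = -e_je_i for i != j.
Scalar part = u . v = 5*4 + 3*2 + (-2)*3
= 20 + 6 + (-6) = 20
e12 coeff = 5*2 - 3*4 = 10 - 12 = -2
e13 coeff = 5*3 - (-2)*4 = 15 - (-8) = 23
e23 coeff = 3*3 - (-2)*2 = 9 - (-4) = 13
uv = 20 - 2*e12 + 23*e13 + 13*e23


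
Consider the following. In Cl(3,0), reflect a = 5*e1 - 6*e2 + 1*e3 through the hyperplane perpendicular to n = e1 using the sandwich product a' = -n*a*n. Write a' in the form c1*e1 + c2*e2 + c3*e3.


Reflection formula: a' = -n*a*n, with n = e1 (unit vector, n^2 = 1).
For reflection through hyperplane perp to e1:
The component along e1 flips sign, others stay.
a = (5, -6, 1)
a' = (-5, -6, 1)
a' = -5*e1 - 6*e2 + 1*e3


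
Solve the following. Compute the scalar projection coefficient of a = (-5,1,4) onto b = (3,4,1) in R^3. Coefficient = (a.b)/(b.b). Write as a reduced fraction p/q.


Projection coefficient = (a . b) / (b . b)
a . b = (-5)*3 + 1*4 + 4*1
= -15 + 4 + 4 = -7
b . b = 3^2 + 4^2 + 1^2
= 9 + 16 + 1 = 26
Coefficient = -7/26
In lowest terms: -7/26


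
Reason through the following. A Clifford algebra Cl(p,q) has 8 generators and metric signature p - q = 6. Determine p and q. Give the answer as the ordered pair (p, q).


We need p + q = 8 and p - q = 6.
Adding: 2p = 8 + 6 = 14, so p = 7.
Then q = 8 - 7 = 1.
(p, q) = (7, 1)


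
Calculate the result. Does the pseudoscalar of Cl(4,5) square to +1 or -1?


The pseudoscalar I = e1...e_n (product of all n generators) of Cl(p,q) satisfies I^2 = (-1)^(q + n(n-1)/2).
p = 4, q = 5, n = p + q = 9
n(n-1)/2 = 9 * 8 / 2 = 36
Exponent = q + n(n-1)/2 = 5 + 36 = 41
I^2 = (-1)^41 = -1


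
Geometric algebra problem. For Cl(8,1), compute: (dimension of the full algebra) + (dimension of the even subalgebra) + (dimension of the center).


n = 8 + 1 = 9
Total dim = 2^9 = 512
Even subalgebra dim = 2^8 = 256
n is odd, so center dim = 2
Sum = 512 + 256 + 2 = 770


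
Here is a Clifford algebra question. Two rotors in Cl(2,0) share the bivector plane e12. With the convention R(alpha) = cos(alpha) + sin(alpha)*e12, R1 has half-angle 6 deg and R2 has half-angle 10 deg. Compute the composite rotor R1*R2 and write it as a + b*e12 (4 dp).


Same-plane rotors commute and their half-angles add:
R1*R2 = cos(a1 + a2) + sin(a1 + a2)*e12.
a1 + a2 = 6 + 10 = 16 deg
cos(16 deg) = 0.9613
sin(16 deg) = 0.2756
R1*R2 = 0.9613 + 0.2756*e12


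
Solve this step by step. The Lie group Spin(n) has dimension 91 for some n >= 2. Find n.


dim Spin(n) = dim so(n) = n(n-1)/2.
Solve n(n-1)/2 = 91, i.e. n^2 - n - 182 = 0.
Discriminant = 1 + 8*91 = 729
n = (1 + sqrt(729))/2 = (1 + 27)/2 = 14


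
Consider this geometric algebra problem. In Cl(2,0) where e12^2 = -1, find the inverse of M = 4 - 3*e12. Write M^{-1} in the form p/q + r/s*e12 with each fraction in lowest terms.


M = 4 - 3*e12, where e12^2 = -1.
Since M commutes with its reverse ~M = a - b*e12, M * ~M = a^2 - b^2*e12^2 = a^2 + b^2.
So M^{-1} = ~M / (a^2 + b^2) = (a - b*e12)/(a^2 + b^2).
a^2 + b^2 = 16 + 9 = 25
Scalar part = 4/25 = 4/25
Bivector coeff = 3/25 = 3/25
M^{-1} = 4/25 + 3/25*e12


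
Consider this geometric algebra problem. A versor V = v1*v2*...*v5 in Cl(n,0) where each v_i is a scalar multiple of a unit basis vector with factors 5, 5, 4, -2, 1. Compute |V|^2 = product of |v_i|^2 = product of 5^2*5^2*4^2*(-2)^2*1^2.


Each vector v_i has |v_i|^2 = s_i^2
Squared scales: 5^2 = 25, 5^2 = 25, 4^2 = 16, (-2)^2 = 4, 1^2 = 1
|V|^2 = 25 * 25 * 16 * 4 * 1
= 40000


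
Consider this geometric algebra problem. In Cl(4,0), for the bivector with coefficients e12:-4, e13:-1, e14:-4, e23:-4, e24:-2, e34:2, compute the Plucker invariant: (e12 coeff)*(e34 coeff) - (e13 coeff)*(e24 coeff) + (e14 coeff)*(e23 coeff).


Plucker relation: af - be + cd
a*f = (-4)*2 = -8
b*e = (-1)*(-2) = 2
c*d = (-4)*(-4) = 16
af - be + cd = -8 - 2 + 16
= 6


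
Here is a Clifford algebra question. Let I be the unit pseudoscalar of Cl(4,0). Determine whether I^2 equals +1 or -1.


The pseudoscalar I = e1...e_n (product of all n generators) of Cl(p,q) satisfies I^2 = (-1)^(q + n(n-1)/2).
p = 4, q = 0, n = p + q = 4
n(n-1)/2 = 4 * 3 / 2 = 6
Exponent = q + n(n-1)/2 = 0 + 6 = 6
I^2 = (-1)^6 = +1


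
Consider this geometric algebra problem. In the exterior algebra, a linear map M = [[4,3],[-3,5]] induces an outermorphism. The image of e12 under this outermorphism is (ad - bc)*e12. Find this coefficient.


The outermorphism of a linear map f sends e1^e2 to f(e1)^f(e2).
f(e1) = 4*e1 - 3*e2
f(e2) = 3*e1 + 5*e2
f(e1) ^ f(e2) = (4*e1 - 3*e2) ^ (3*e1 + 5*e2)
= 4*5*e12 + (-3)*3*e21
= (20 - (-9))*e12
= 29*e12
Coefficient = 29


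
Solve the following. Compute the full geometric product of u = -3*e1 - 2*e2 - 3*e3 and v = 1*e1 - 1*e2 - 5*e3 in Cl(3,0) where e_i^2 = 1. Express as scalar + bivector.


In Cl(3,0): e_i^2 = 1, e_ie_j = -e_je_i for i != j.
Scalar part = u . v = (-3)*1 + (-2)*(-1) + (-3)*(-5)
= -3 + 2 + 15 = 14
e12 coeff = (-3)*(-1) - (-2)*1 = 3 - (-2) = 5
e13 coeff = (-3)*(-5) - (-3)*1 = 15 - (-3) = 18
e23 coeff = (-2)*(-5) - (-3)*(-1) = 10 - 3 = 7
uv = 14 + 5*e12 + 18*e13 + 7*e23


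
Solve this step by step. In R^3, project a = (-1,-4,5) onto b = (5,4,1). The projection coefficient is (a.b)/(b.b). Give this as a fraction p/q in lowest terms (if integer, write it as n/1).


Projection coefficient = (a . b) / (b . b)
a . b = (-1)*5 + (-4)*4 + 5*1
= -5 + (-16) + 5 = -16
b . b = 5^2 + 4^2 + 1^2
= 25 + 16 + 1 = 42
Coefficient = -16/42
In lowest terms: -8/21


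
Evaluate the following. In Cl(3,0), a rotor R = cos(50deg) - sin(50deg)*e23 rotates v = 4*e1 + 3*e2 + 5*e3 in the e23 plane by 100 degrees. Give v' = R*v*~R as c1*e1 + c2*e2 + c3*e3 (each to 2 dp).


Rotor R = cos(50deg) - sin(50deg)*e23
Rotation angle theta = 2 * 50 = 100 degrees in the e23 plane (e2 -> e3).
The component perpendicular to the plane (e1) is invariant: v'_1 = v1 = 4.00
cos(100deg) = -0.1736, sin(100deg) = 0.9848
v'_2 = v2*cos(theta) - v3*sin(theta) = 3*(-0.1736) - 5*0.9848 = -5.44
v'_3 = v2*sin(theta) + v3*cos(theta) = 3*0.9848 + 5*(-0.1736) = 2.09
v' = 4.00*e1 - 5.44*e2 + 2.09*e3


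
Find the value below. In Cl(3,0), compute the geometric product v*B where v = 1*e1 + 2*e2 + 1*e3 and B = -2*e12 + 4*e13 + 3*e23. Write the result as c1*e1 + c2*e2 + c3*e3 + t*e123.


vB has grade-1 (vector) and grade-3 (trivector) parts: vB = (v _| B) + (v ^ B).
Vector part <vB>_1:
  e1: -v2*b12 - v3*b13 = -(2)*(-2) - (1)*(4) = 0
  e2: v1*b12 - v3*b23 = (1)*(-2) - (1)*(3) = -5
  e3: v1*b13 + v2*b23 = (1)*(4) + (2)*(3) = 10
Trivector part <vB>_3:
  e123: v1*b23 - v2*b13 + v3*b12 = (1)*(3) - (2)*(4) + (1)*(-2) = -7
vB = 0*e1 - 5*e2 + 10*e3 - 7*e123


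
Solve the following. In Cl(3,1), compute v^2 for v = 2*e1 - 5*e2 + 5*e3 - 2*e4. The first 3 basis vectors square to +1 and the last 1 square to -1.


v^2 = sum of c_i^2 * e_i^2
Positive signature terms (e_i^2 = +1): 2^2 + (-5)^2 + 5^2 = 54
Negative signature terms (e_j^2 = -1): (-2)^2 = 4
v^2 = 54 - 4 = 50


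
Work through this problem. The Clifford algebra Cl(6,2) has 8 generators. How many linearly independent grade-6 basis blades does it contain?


Number of grade-k basis blades in Cl(p,q) with n = p + q is C(n, k).
n = 6 + 2 = 8
C(8, 6) = 8! / (6! * 2!)
= 40320 / (720 * 2)
= 28


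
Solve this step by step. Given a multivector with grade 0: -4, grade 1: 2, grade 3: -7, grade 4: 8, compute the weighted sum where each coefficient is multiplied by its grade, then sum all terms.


Grade-weighted sum = sum of grade_k * coefficient_k
0*(-4) = 0
1*2 = 2
3*(-7) = -21
4*8 = 32
Total = 0 + 2 + (-21) + 32 = 13


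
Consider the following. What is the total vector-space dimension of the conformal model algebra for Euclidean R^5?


The conformal model of R^5 uses Cl(6,1): the 5 Euclidean generators plus two extra orthogonal generators e+ (e+^2 = +1) and e- (e-^2 = -1), from which the null vectors e0, einf are built.
Number of generators m = 5 + 2 = 7.
dim Cl(p,q) = 2^m = 2^7 = 128


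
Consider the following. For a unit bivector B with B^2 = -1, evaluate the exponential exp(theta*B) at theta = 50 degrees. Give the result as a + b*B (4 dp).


For a unit bivector B with B^2 = -1, the exponential series gives
e^(theta*B) = cos(theta) + sin(theta)*B (the GA analogue of Euler's formula).
theta = 50 degrees = 0.872665 rad
cos(50 deg) = 0.6428
sin(50 deg) = 0.7660
exp(theta*B) = 0.6428 + 0.7660*B


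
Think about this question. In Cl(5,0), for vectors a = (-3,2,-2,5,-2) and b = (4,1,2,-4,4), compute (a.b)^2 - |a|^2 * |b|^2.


a . b = (-3)*4 + 2*1 + (-2)*2 + 5*(-4) + (-2)*4
= -12 + 2 + (-4) + (-20) + (-8) = -42
|a|^2 = (-3)^2 + 2^2 + (-2)^2 + 5^2 + (-2)^2 = 46
|b|^2 = 4^2 + 1^2 + 2^2 + (-4)^2 + 4^2 = 53
(a.b)^2 = (-42)^2 = 1764
|a|^2 * |b|^2 = 46 * 53 = 2438
Result = 1764 - 2438 = -674


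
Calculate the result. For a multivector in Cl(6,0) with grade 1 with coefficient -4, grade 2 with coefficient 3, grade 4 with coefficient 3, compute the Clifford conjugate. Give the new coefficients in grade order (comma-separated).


Clifford conjugate sign for grade k: (-1)^(k(k+1)/2)
Grade 1: (-1)^(1*2/2) = (-1)^1 = -1, coeff -4 -> 4
Grade 2: (-1)^(2*3/2) = (-1)^3 = -1, coeff 3 -> -3
Grade 4: (-1)^(4*5/2) = (-1)^10 = 1, coeff 3 -> 3
Conjugated coefficients: 4, -3, 3


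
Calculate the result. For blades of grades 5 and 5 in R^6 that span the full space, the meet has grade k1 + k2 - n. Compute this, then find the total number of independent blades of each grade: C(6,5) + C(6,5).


Meet grade = grade(A) + grade(B) - n
= 5 + 5 - 6 = 4
C(6,5) = 6
C(6,5) = 6
dim_A + dim_B = 6 + 6 = 12


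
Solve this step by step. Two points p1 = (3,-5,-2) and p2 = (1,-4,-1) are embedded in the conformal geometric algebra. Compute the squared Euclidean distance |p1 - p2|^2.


p1 - p2 = (2, -1, -1)
|p1 - p2|^2 = 2^2 + (-1)^2 + (-1)^2
= 4 + 1 + 1
= 6


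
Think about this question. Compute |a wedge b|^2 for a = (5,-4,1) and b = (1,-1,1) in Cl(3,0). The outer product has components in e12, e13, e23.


a wedge b = (a1*b2 - a2*b1)*e12 + (a1*b3 - a3*b1)*e13 + (a2*b3 - a3*b2)*e23
e12 coeff: 5*(-1) - (-4)*1 = -5 - (-4) = -1
e13 coeff: 5*1 - 1*1 = 5 - 1 = 4
e23 coeff: (-4)*1 - 1*(-1) = -4 - (-1) = -3
|a wedge b|^2 = (-1)^2 + 4^2 + (-3)^2
= 1 + 16 + 9
= 26


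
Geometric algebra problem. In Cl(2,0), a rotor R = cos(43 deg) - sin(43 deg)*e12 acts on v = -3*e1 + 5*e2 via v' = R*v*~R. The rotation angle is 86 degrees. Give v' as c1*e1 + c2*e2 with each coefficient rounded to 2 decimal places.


Rotor R = cos(43deg) - sin(43deg)*e12
Rotation angle theta = 2 * 43 = 86 degrees
v' = R*v*~R rotates v by theta.
cos(86deg) = 0.0698, sin(86deg) = 0.9976
v'_1 = -3*cos(86deg) - 5*sin(86deg)
= -3*0.0698 - 5*0.9976
= -5.20
v'_2 = -3*sin(86deg) + 5*cos(86deg)
= -3*0.9976 + 5*0.0698
= -2.64
v' = -5.20*e1 - 2.64*e2


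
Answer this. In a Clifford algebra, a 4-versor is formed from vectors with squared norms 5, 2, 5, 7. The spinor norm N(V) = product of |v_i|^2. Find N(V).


Spinor norm N(V) = |v1|^2 * |v2|^2 * ... * |v4|^2
= 5 * 2 * 5 * 7
Running product: 5, 10, 50, 350
N(V) = 350


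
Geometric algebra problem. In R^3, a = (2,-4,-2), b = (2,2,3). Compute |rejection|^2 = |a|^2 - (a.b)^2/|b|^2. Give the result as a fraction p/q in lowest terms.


|a|^2 = 2^2 + (-4)^2 + (-2)^2 = 24
|b|^2 = 2^2 + 2^2 + 3^2 = 17
a . b = 2*2 + (-4)*2 + (-2)*3 = -10
(a.b)^2 = (-10)^2 = 100
|rej|^2 = 24 - 100/17
= (408 - 100)/17
= 308/17
In lowest terms: 308/17


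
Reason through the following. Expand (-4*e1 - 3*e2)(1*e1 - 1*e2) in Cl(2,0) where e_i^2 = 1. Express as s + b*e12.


Expand: (-4*e1 - 3*e2)(1*e1 - 1*e2)
= (-4)*1*e1e1 + (-4)*(-1)*e1e2 + (-3)*1*e2e1 + (-3)*(-1)*e2e2
Using e1^2 = e2^2 = 1, e2e1 = -e1e2:
Scalar part s = (-4)*1 + (-3)*(-1) = -4 + 3 = -1
Bivector part b = (-4)*(-1) - (-3)*1 = 4 - (-3) = 7
uv = -1 + 7*e12


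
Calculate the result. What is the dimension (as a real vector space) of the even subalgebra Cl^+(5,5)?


Even subalgebra dimension = 2^(n-1)
n = 5 + 5 = 10
2^(10 - 1) = 2^9 = 512
Verification: sum of C(10,k) for even k = 1 + 45 + 210 + 210 + 45 + 1 = 512
Result = 512


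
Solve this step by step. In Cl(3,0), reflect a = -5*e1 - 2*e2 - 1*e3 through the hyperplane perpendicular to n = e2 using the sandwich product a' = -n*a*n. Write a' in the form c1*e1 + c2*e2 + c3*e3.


Reflection formula: a' = -n*a*n, with n = e2 (unit vector, n^2 = 1).
For reflection through hyperplane perp to e2:
The component along e2 flips sign, others stay.
a = (-5, -2, -1)
a' = (-5, 2, -1)
a' = -5*e1 + 2*e2 - 1*e3


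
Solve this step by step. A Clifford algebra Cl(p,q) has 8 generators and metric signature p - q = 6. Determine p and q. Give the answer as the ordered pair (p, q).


We need p + q = 8 and p - q = 6.
Adding: 2p = 8 + 6 = 14, so p = 7.
Then q = 8 - 7 = 1.
(p, q) = (7, 1)


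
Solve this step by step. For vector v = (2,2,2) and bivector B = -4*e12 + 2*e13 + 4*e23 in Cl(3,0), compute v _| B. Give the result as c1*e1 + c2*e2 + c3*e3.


Left contraction v _| B = <vB>_1 (grade-1 part of the geometric product vB).
Using e1_|e12 = e2, e2_|e12 = -e1, e1_|e13 = e3, e3_|e13 = -e1, e2_|e23 = e3, e3_|e23 = -e2:
e1 coeff: -v2*b12 - v3*b13 = -(2)*(-4) - (2)*(2) = 4
e2 coeff: v1*b12 - v3*b23 = (2)*(-4) - (2)*(4) = -16
e3 coeff: v1*b13 + v2*b23 = (2)*(2) + (2)*(4) = 12
v _| B = 4*e1 - 16*e2 + 12*e3


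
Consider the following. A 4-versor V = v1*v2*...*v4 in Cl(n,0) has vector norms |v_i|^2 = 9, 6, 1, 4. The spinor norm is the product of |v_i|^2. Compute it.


Spinor norm N(V) = |v1|^2 * |v2|^2 * ... * |v4|^2
= 9 * 6 * 1 * 4
Running product: 9, 54, 54, 216
N(V) = 216


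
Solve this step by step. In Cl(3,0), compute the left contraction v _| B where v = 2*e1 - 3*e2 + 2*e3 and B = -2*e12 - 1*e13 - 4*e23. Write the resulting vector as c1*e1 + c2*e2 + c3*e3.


Left contraction v _| B = <vB>_1 (grade-1 part of the geometric product vB).
Using e1_|e12 = e2, e2_|e12 = -e1, e1_|e13 = e3, e3_|e13 = -e1, e2_|e23 = e3, e3_|e23 = -e2:
e1 coeff: -v2*b12 - v3*b13 = -(-3)*(-2) - (2)*(-1) = -4
e2 coeff: v1*b12 - v3*b23 = (2)*(-2) - (2)*(-4) = 4
e3 coeff: v1*b13 + v2*b23 = (2)*(-1) + (-3)*(-4) = 10
v _| B = -4*e1 + 4*e2 + 10*e3


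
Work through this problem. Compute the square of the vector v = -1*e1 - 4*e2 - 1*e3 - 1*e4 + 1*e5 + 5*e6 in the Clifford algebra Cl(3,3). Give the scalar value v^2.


v^2 = sum of c_i^2 * e_i^2
Positive signature terms (e_i^2 = +1): (-1)^2 + (-4)^2 + (-1)^2 = 18
Negative signature terms (e_j^2 = -1): (-1)^2 + 1^2 + 5^2 = 27
v^2 = 18 - 27 = -9


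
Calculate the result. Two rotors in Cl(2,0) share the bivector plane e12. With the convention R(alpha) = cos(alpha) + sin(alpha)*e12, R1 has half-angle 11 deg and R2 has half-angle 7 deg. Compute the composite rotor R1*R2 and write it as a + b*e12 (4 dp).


Same-plane rotors commute and their half-angles add:
R1*R2 = cos(a1 + a2) + sin(a1 + a2)*e12.
a1 + a2 = 11 + 7 = 18 deg
cos(18 deg) = 0.9511
sin(18 deg) = 0.3090
R1*R2 = 0.9511 + 0.3090*e12


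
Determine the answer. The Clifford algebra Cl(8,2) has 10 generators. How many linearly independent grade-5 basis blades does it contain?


Number of grade-k basis blades in Cl(p,q) with n = p + q is C(n, k).
n = 8 + 2 = 10
C(10, 5) = 10! / (5! * 5!)
= 3628800 / (120 * 120)
= 252


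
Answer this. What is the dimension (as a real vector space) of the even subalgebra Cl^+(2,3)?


Even subalgebra dimension = 2^(n-1)
n = 2 + 3 = 5
2^(5 - 1) = 2^4 = 16
Verification: sum of C(5,k) for even k = 1 + 10 + 5 = 16
Result = 16


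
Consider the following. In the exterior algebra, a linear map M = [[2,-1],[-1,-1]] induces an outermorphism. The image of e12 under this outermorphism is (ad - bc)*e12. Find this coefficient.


The outermorphism of a linear map f sends e1^e2 to f(e1)^f(e2).
f(e1) = 2*e1 - 1*e2
f(e2) = -1*e1 - 1*e2
f(e1) ^ f(e2) = (2*e1 - 1*e2) ^ (-1*e1 - 1*e2)
= 2*(-1)*e12 + (-1)*(-1)*e21
= (-2 - 1)*e12
= -3*e12
Coefficient = -3


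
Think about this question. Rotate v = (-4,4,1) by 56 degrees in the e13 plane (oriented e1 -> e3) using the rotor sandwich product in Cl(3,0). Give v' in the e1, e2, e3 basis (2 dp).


Rotor R = cos(28deg) - sin(28deg)*e13
Rotation angle theta = 2 * 28 = 56 degrees in the e13 plane (e1 -> e3).
The component perpendicular to the plane (e2) is invariant: v'_2 = v2 = 4.00
cos(56deg) = 0.5592, sin(56deg) = 0.8290
v'_1 = v1*cos(theta) - v3*sin(theta) = -4*0.5592 - 1*0.8290 = -3.07
v'_3 = v1*sin(theta) + v3*cos(theta) = -4*0.8290 + 1*0.5592 = -2.76
v' = -3.07*e1 + 4.00*e2 - 2.76*e3


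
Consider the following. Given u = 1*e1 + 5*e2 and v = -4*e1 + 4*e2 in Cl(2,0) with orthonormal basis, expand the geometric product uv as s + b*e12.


Expand: (1*e1 + 5*e2)(-4*e1 + 4*e2)
= 1*(-4)*e1e1 + 1*4*e1e2 + 5*(-4)*e2e1 + 5*4*e2e2
Using e1^2 = e2^2 = 1, e2e1 = -e1e2:
Scalar part s = 1*(-4) + 5*4 = -4 + 20 = 16
Bivector part b = 1*4 - 5*(-4) = 4 - (-20) = 24
uv = 16 + 24*e12


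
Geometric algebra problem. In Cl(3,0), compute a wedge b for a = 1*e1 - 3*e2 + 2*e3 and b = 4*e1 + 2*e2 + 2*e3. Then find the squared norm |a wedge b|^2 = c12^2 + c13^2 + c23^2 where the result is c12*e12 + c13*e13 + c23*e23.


a wedge b = (a1*b2 - a2*b1)*e12 + (a1*b3 - a3*b1)*e13 + (a2*b3 - a3*b2)*e23
e12 coeff: 1*2 - (-3)*4 = 2 - (-12) = 14
e13 coeff: 1*2 - 2*4 = 2 - 8 = -6
e23 coeff: (-3)*2 - 2*2 = -6 - 4 = -10
|a wedge b|^2 = 14^2 + (-6)^2 + (-10)^2
= 196 + 36 + 100
= 332


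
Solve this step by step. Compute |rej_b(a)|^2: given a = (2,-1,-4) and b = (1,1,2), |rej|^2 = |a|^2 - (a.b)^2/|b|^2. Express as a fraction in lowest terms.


|a|^2 = 2^2 + (-1)^2 + (-4)^2 = 21
|b|^2 = 1^2 + 1^2 + 2^2 = 6
a . b = 2*1 + (-1)*1 + (-4)*2 = -7
(a.b)^2 = (-7)^2 = 49
|rej|^2 = 21 - 49/6
= (126 - 49)/6
= 77/6
In lowest terms: 77/6


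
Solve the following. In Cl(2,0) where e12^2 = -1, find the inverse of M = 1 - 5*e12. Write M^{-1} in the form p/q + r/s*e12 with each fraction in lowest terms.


M = 1 - 5*e12, where e12^2 = -1.
Since M commutes with its reverse ~M = a - b*e12, M * ~M = a^2 - b^2*e12^2 = a^2 + b^2.
So M^{-1} = ~M / (a^2 + b^2) = (a - b*e12)/(a^2 + b^2).
a^2 + b^2 = 1 + 25 = 26
Scalar part = 1/26 = 1/26
Bivector coeff = 5/26 = 5/26
M^{-1} = 1/26 + 5/26*e12


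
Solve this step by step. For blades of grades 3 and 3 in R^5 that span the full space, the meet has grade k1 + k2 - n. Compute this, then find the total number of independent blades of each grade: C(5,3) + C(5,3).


Meet grade = grade(A) + grade(B) - n
= 3 + 3 - 5 = 1
C(5,3) = 10
C(5,3) = 10
dim_A + dim_B = 10 + 10 = 20


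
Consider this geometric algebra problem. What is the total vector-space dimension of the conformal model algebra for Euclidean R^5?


The conformal model of R^5 uses Cl(6,1): the 5 Euclidean generators plus two extra orthogonal generators e+ (e+^2 = +1) and e- (e-^2 = -1), from which the null vectors e0, einf are built.
Number of generators m = 5 + 2 = 7.
dim Cl(p,q) = 2^m = 2^7 = 128


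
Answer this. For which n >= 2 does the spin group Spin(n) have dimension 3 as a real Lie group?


dim Spin(n) = dim so(n) = n(n-1)/2.
Solve n(n-1)/2 = 3, i.e. n^2 - n - 6 = 0.
Discriminant = 1 + 8*3 = 25
n = (1 + sqrt(25))/2 = (1 + 5)/2 = 3


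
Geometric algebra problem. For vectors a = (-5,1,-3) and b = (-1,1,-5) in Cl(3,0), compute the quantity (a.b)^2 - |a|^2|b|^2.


a . b = (-5)*(-1) + 1*1 + (-3)*(-5)
= 5 + 1 + 15 = 21
|a|^2 = (-5)^2 + 1^2 + (-3)^2 = 35
|b|^2 = (-1)^2 + 1^2 + (-5)^2 = 27
(a.b)^2 = 21^2 = 441
|a|^2 * |b|^2 = 35 * 27 = 945
Result = 441 - 945 = -504


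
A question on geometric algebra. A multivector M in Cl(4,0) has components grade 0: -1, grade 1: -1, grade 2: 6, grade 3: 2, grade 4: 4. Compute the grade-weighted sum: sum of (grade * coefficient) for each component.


Grade-weighted sum = sum of grade_k * coefficient_k
0*(-1) = 0
1*(-1) = -1
2*6 = 12
3*2 = 6
4*4 = 16
Total = 0 + (-1) + 12 + 6 + 16 = 33


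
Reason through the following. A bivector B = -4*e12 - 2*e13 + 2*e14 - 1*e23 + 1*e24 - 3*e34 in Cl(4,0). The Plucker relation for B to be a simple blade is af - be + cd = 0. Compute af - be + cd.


Plucker relation: af - be + cd
a*f = (-4)*(-3) = 12
b*e = (-2)*1 = -2
c*d = 2*(-1) = -2
af - be + cd = 12 - (-2) + (-2)
= 12


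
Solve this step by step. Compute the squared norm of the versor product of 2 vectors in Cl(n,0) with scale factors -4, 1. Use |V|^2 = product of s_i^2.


Each vector v_i has |v_i|^2 = s_i^2
Squared scales: (-4)^2 = 16, 1^2 = 1
|V|^2 = 16 * 1
= 16


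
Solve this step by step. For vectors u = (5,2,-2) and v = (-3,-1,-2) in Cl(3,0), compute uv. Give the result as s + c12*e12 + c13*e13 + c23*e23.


In Cl(3,0): e_i^2 = 1, e_ie_j = -e_je_i for i != j.
Scalar part = u . v = 5*(-3) + 2*(-1) + (-2)*(-2)
= -15 + (-2) + 4 = -13
e12 coeff = 5*(-1) - 2*(-3) = -5 - (-6) = 1
e13 coeff = 5*(-2) - (-2)*(-3) = -10 - 6 = -16
e23 coeff = 2*(-2) - (-2)*(-1) = -4 - 2 = -6
uv = -13 + 1*e12 - 16*e13 - 6*e23


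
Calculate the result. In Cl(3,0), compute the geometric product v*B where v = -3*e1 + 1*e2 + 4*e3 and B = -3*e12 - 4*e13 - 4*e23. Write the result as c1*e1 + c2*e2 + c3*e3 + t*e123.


vB has grade-1 (vector) and grade-3 (trivector) parts: vB = (v _| B) + (v ^ B).
Vector part <vB>_1:
  e1: -v2*b12 - v3*b13 = -(1)*(-3) - (4)*(-4) = 19
  e2: v1*b12 - v3*b23 = (-3)*(-3) - (4)*(-4) = 25
  e3: v1*b13 + v2*b23 = (-3)*(-4) + (1)*(-4) = 8
Trivector part <vB>_3:
  e123: v1*b23 - v2*b13 + v3*b12 = (-3)*(-4) - (1)*(-4) + (4)*(-3) = 4
vB = 19*e1 + 25*e2 + 8*e3 + 4*e123


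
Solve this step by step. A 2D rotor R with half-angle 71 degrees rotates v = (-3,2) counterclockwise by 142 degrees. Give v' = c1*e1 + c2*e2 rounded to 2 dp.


Rotor R = cos(71deg) - sin(71deg)*e12
Rotation angle theta = 2 * 71 = 142 degrees
v' = R*v*~R rotates v by theta.
cos(142deg) = -0.7880, sin(142deg) = 0.6157
v'_1 = -3*cos(142deg) - 2*sin(142deg)
= -3*(-0.7880) - 2*0.6157
= 1.13
v'_2 = -3*sin(142deg) + 2*cos(142deg)
= -3*0.6157 + 2*(-0.7880)
= -3.42
v' = 1.13*e1 - 3.42*e2


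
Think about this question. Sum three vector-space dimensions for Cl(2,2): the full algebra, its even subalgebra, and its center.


n = 2 + 2 = 4
Total dim = 2^4 = 16
Even subalgebra dim = 2^3 = 8
n is even, so center dim = 1
Sum = 16 + 8 + 1 = 25


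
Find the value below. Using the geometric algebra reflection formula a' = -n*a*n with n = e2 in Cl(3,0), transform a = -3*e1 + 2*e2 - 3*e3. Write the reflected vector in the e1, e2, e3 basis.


Reflection formula: a' = -n*a*n, with n = e2 (unit vector, n^2 = 1).
For reflection through hyperplane perp to e2:
The component along e2 flips sign, others stay.
a = (-3, 2, -3)
a' = (-3, -2, -3)
a' = -3*e1 - 2*e2 - 3*e3


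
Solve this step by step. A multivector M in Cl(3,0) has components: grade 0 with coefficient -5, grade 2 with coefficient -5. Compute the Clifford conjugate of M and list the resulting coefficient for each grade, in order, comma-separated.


Clifford conjugate sign for grade k: (-1)^(k(k+1)/2)
Grade 0: (-1)^(0*1/2) = (-1)^0 = 1, coeff -5 -> -5
Grade 2: (-1)^(2*3/2) = (-1)^3 = -1, coeff -5 -> 5
Conjugated coefficients: -5, 5


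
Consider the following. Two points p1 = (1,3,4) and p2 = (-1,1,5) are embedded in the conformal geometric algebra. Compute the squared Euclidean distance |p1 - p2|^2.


p1 - p2 = (2, 2, -1)
|p1 - p2|^2 = 2^2 + 2^2 + (-1)^2
= 4 + 4 + 1
= 9


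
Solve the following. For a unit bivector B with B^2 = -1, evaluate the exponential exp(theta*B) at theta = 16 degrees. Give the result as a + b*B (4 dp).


For a unit bivector B with B^2 = -1, the exponential series gives
e^(theta*B) = cos(theta) + sin(theta)*B (the GA analogue of Euler's formula).
theta = 16 degrees = 0.279253 rad
cos(16 deg) = 0.9613
sin(16 deg) = 0.2756
exp(theta*B) = 0.9613 + 0.2756*B


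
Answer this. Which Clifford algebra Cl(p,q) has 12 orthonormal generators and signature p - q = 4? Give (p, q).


We need p + q = 12 and p - q = 4.
Adding: 2p = 12 + 4 = 16, so p = 8.
Then q = 12 - 8 = 4.
(p, q) = (8, 4)


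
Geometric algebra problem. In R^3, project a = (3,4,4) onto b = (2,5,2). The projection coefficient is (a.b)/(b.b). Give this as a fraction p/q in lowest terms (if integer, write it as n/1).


Projection coefficient = (a . b) / (b . b)
a . b = 3*2 + 4*5 + 4*2
= 6 + 20 + 8 = 34
b . b = 2^2 + 5^2 + 2^2
= 4 + 25 + 4 = 33
Coefficient = 34/33
In lowest terms: 34/33


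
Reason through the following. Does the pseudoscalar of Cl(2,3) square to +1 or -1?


The pseudoscalar I = e1...e_n (product of all n generators) of Cl(p,q) satisfies I^2 = (-1)^(q + n(n-1)/2).
p = 2, q = 3, n = p + q = 5
n(n-1)/2 = 5 * 4 / 2 = 10
Exponent = q + n(n-1)/2 = 3 + 10 = 13
I^2 = (-1)^13 = -1


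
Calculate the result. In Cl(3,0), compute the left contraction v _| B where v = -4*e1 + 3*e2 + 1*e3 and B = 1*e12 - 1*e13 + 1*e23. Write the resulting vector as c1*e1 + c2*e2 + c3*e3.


Left contraction v _| B = <vB>_1 (grade-1 part of the geometric product vB).
Using e1_|e12 = e2, e2_|e12 = -e1, e1_|e13 = e3, e3_|e13 = -e1, e2_|e23 = e3, e3_|e23 = -e2:
e1 coeff: -v2*b12 - v3*b13 = -(3)*(1) - (1)*(-1) = -2
e2 coeff: v1*b12 - v3*b23 = (-4)*(1) - (1)*(1) = -5
e3 coeff: v1*b13 + v2*b23 = (-4)*(-1) + (3)*(1) = 7
v _| B = -2*e1 - 5*e2 + 7*e3


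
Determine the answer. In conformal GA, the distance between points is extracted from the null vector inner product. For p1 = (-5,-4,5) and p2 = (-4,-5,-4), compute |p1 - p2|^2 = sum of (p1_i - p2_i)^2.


p1 - p2 = (-1, 1, 9)
|p1 - p2|^2 = (-1)^2 + 1^2 + 9^2
= 1 + 1 + 81
= 83


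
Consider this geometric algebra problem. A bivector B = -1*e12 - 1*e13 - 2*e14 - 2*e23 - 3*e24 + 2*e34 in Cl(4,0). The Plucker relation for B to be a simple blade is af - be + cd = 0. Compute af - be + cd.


Plucker relation: af - be + cd
a*f = (-1)*2 = -2
b*e = (-1)*(-3) = 3
c*d = (-2)*(-2) = 4
af - be + cd = -2 - 3 + 4
= -1


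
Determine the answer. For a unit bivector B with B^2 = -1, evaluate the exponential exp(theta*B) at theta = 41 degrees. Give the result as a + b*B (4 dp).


For a unit bivector B with B^2 = -1, the exponential series gives
e^(theta*B) = cos(theta) + sin(theta)*B (the GA analogue of Euler's formula).
theta = 41 degrees = 0.715585 rad
cos(41 deg) = 0.7547
sin(41 deg) = 0.6561
exp(theta*B) = 0.7547 + 0.6561*B


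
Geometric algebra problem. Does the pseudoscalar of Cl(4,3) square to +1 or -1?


The pseudoscalar I = e1...e_n (product of all n generators) of Cl(p,q) satisfies I^2 = (-1)^(q + n(n-1)/2).
p = 4, q = 3, n = p + q = 7
n(n-1)/2 = 7 * 6 / 2 = 21
Exponent = q + n(n-1)/2 = 3 + 21 = 24
I^2 = (-1)^24 = +1


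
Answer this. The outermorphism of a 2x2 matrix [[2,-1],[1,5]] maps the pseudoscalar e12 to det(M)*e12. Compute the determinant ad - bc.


The outermorphism of a linear map f sends e1^e2 to f(e1)^f(e2).
f(e1) = 2*e1 + 1*e2
f(e2) = -1*e1 + 5*e2
f(e1) ^ f(e2) = (2*e1 + 1*e2) ^ (-1*e1 + 5*e2)
= 2*5*e12 + 1*(-1)*e21
= (10 - (-1))*e12
= 11*e12
Coefficient = 11


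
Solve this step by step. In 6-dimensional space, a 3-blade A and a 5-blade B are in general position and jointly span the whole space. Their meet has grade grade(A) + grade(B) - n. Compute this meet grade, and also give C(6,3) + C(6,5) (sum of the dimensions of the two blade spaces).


Meet grade = grade(A) + grade(B) - n
= 3 + 5 - 6 = 2
C(6,3) = 20
C(6,5) = 6
dim_A + dim_B = 20 + 6 = 26


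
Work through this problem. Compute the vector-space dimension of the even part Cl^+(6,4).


Even subalgebra dimension = 2^(n-1)
n = 6 + 4 = 10
2^(10 - 1) = 2^9 = 512
Verification: sum of C(10,k) for even k = 1 + 45 + 210 + 210 + 45 + 1 = 512
Result = 512


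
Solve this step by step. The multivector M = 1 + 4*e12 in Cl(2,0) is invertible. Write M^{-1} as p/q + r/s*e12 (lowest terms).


M = 1 + 4*e12, where e12^2 = -1.
Since M commutes with its reverse ~M = a - b*e12, M * ~M = a^2 - b^2*e12^2 = a^2 + b^2.
So M^{-1} = ~M / (a^2 + b^2) = (a - b*e12)/(a^2 + b^2).
a^2 + b^2 = 1 + 16 = 17
Scalar part = 1/17 = 1/17
Bivector coeff = -4/17 = -4/17
M^{-1} = 1/17 - 4/17*e12


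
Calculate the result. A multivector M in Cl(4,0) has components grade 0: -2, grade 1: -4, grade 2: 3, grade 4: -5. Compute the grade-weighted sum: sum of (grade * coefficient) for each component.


Grade-weighted sum = sum of grade_k * coefficient_k
0*(-2) = 0
1*(-4) = -4
2*3 = 6
4*(-5) = -20
Total = 0 + (-4) + 6 + (-20) = -18


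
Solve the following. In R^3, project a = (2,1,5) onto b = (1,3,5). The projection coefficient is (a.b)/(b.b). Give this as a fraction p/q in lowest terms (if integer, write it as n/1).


Projection coefficient = (a . b) / (b . b)
a . b = 2*1 + 1*3 + 5*5
= 2 + 3 + 25 = 30
b . b = 1^2 + 3^2 + 5^2
= 1 + 9 + 25 = 35
Coefficient = 30/35
In lowest terms: 6/7


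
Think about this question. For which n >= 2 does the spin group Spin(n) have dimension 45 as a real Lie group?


dim Spin(n) = dim so(n) = n(n-1)/2.
Solve n(n-1)/2 = 45, i.e. n^2 - n - 90 = 0.
Discriminant = 1 + 8*45 = 361
n = (1 + sqrt(361))/2 = (1 + 19)/2 = 10


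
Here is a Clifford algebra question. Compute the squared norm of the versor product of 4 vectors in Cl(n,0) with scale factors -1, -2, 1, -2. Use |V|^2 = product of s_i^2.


Each vector v_i has |v_i|^2 = s_i^2
Squared scales: (-1)^2 = 1, (-2)^2 = 4, 1^2 = 1, (-2)^2 = 4
|V|^2 = 1 * 4 * 1 * 4
= 16


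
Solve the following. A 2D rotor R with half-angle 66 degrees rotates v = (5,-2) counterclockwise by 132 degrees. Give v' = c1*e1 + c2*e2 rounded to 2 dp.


Rotor R = cos(66deg) - sin(66deg)*e12
Rotation angle theta = 2 * 66 = 132 degrees
v' = R*v*~R rotates v by theta.
cos(132deg) = -0.6691, sin(132deg) = 0.7431
v'_1 = 5*cos(132deg) - (-2)*sin(132deg)
= 5*(-0.6691) - (-2)*0.7431
= -1.86
v'_2 = 5*sin(132deg) + (-2)*cos(132deg)
= 5*0.7431 + (-2)*(-0.6691)
= 5.05
v' = -1.86*e1 + 5.05*e2


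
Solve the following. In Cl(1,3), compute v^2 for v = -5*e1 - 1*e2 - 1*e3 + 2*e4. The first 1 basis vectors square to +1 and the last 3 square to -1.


v^2 = sum of c_i^2 * e_i^2
Positive signature terms (e_i^2 = +1): (-5)^2 = 25
Negative signature terms (e_j^2 = -1): (-1)^2 + (-1)^2 + 2^2 = 6
v^2 = 25 - 6 = 19


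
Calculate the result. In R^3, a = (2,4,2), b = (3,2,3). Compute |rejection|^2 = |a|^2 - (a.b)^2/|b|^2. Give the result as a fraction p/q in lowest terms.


|a|^2 = 2^2 + 4^2 + 2^2 = 24
|b|^2 = 3^2 + 2^2 + 3^2 = 22
a . b = 2*3 + 4*2 + 2*3 = 20
(a.b)^2 = 20^2 = 400
|rej|^2 = 24 - 400/22
= (528 - 400)/22
= 128/22
In lowest terms: 64/11


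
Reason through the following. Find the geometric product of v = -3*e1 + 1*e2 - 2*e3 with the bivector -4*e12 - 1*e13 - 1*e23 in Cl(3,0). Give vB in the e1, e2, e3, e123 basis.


vB has grade-1 (vector) and grade-3 (trivector) parts: vB = (v _| B) + (v ^ B).
Vector part <vB>_1:
  e1: -v2*b12 - v3*b13 = -(1)*(-4) - (-2)*(-1) = 2
  e2: v1*b12 - v3*b23 = (-3)*(-4) - (-2)*(-1) = 10
  e3: v1*b13 + v2*b23 = (-3)*(-1) + (1)*(-1) = 2
Trivector part <vB>_3:
  e123: v1*b23 - v2*b13 + v3*b12 = (-3)*(-1) - (1)*(-1) + (-2)*(-4) = 12
vB = 2*e1 + 10*e2 + 2*e3 + 12*e123


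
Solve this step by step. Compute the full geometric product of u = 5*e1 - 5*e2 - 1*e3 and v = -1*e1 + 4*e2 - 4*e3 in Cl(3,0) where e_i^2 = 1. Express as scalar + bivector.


In Cl(3,0): e_i^2 = 1, e_ie_j = -e_je_i for i != j.
Scalar part = u . v = 5*(-1) + (-5)*4 + (-1)*(-4)
= -5 + (-20) + 4 = -21
e12 coeff = 5*4 - (-5)*(-1) = 20 - 5 = 15
e13 coeff = 5*(-4) - (-1)*(-1) = -20 - 1 = -21
e23 coeff = (-5)*(-4) - (-1)*4 = 20 - (-4) = 24
uv = -21 + 15*e12 - 21*e13 + 24*e23


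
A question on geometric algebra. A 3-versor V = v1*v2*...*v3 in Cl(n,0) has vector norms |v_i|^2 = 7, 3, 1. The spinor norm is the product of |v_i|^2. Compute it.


Spinor norm N(V) = |v1|^2 * |v2|^2 * ... * |v3|^2
= 7 * 3 * 1
Running product: 7, 21, 21
N(V) = 21


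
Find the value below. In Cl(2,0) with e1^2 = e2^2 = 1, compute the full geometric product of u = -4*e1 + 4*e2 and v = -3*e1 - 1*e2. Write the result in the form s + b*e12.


Expand: (-4*e1 + 4*e2)(-3*e1 - 1*e2)
= (-4)*(-3)*e1e1 + (-4)*(-1)*e1e2 + 4*(-3)*e2e1 + 4*(-1)*e2e2
Using e1^2 = e2^2 = 1, e2e1 = -e1e2:
Scalar part s = (-4)*(-3) + 4*(-1) = 12 + (-4) = 8
Bivector part b = (-4)*(-1) - 4*(-3) = 4 - (-12) = 16
uv = 8 + 16*e12


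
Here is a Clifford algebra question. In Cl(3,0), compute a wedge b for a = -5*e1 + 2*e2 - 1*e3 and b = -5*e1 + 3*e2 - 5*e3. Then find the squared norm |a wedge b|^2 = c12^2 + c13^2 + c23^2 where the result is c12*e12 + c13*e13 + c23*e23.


a wedge b = (a1*b2 - a2*b1)*e12 + (a1*b3 - a3*b1)*e13 + (a2*b3 - a3*b2)*e23
e12 coeff: (-5)*3 - 2*(-5) = -15 - (-10) = -5
e13 coeff: (-5)*(-5) - (-1)*(-5) = 25 - 5 = 20
e23 coeff: 2*(-5) - (-1)*3 = -10 - (-3) = -7
|a wedge b|^2 = (-5)^2 + 20^2 + (-7)^2
= 25 + 400 + 49
= 474
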